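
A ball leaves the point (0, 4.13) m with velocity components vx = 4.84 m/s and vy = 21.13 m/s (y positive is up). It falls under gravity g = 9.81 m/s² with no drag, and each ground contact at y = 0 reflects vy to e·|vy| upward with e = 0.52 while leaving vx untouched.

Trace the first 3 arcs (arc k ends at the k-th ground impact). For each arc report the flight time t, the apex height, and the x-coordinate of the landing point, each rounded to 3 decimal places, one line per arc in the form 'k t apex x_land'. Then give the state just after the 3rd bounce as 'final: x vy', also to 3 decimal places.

1 4.495 26.886 21.757
2 2.435 7.270 33.541
3 1.266 1.966 39.670
final: 39.670 3.229

Arc 1: start y=4.130, vy=21.130 → t=4.495, apex=26.886, x_land=21.757, impact vy=-22.968
  bounce: vy ← 0.52·22.968 = 11.943
Arc 2: start y=0.000, vy=11.943 → t=2.435, apex=7.270, x_land=33.541, impact vy=-11.943
  bounce: vy ← 0.52·11.943 = 6.210
Arc 3: start y=0.000, vy=6.210 → t=1.266, apex=1.966, x_land=39.670, impact vy=-6.210
  bounce: vy ← 0.52·6.210 = 3.229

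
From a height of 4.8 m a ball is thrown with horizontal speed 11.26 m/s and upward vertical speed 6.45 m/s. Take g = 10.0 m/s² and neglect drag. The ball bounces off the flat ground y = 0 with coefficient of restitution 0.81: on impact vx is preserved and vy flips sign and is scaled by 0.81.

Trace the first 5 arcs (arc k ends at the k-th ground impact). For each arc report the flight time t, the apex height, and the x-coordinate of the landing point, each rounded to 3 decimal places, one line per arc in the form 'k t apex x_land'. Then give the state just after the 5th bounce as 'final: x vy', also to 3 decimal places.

1 1.818 6.880 20.471
2 1.900 4.514 41.869
3 1.539 2.962 59.201
4 1.247 1.943 73.240
5 1.010 1.275 84.612
final: 84.612 4.090

Arc 1: start y=4.800, vy=6.450 → t=1.818, apex=6.880, x_land=20.471, impact vy=-11.730
  bounce: vy ← 0.81·11.730 = 9.502
Arc 2: start y=0.000, vy=9.502 → t=1.900, apex=4.514, x_land=41.869, impact vy=-9.502
  bounce: vy ← 0.81·9.502 = 7.696
Arc 3: start y=0.000, vy=7.696 → t=1.539, apex=2.962, x_land=59.201, impact vy=-7.696
  bounce: vy ← 0.81·7.696 = 6.234
Arc 4: start y=0.000, vy=6.234 → t=1.247, apex=1.943, x_land=73.240, impact vy=-6.234
  bounce: vy ← 0.81·6.234 = 5.050
Arc 5: start y=0.000, vy=5.050 → t=1.010, apex=1.275, x_land=84.612, impact vy=-5.050
  bounce: vy ← 0.81·5.050 = 4.090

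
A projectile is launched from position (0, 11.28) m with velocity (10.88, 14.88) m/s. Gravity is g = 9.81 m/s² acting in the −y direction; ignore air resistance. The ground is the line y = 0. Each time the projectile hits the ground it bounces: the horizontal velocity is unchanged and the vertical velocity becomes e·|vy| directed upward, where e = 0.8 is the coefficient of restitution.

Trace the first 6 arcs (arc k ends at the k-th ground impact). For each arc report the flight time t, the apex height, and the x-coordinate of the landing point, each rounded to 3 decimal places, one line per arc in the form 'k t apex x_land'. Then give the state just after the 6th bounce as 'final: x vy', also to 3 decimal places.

Arc 1: start y=11.280, vy=14.880 → t=3.662, apex=22.565, x_land=39.839, impact vy=-21.041
  bounce: vy ← 0.8·21.041 = 16.833
Arc 2: start y=0.000, vy=16.833 → t=3.432, apex=14.442, x_land=77.177, impact vy=-16.833
  bounce: vy ← 0.8·16.833 = 13.466
Arc 3: start y=0.000, vy=13.466 → t=2.745, apex=9.243, x_land=107.047, impact vy=-13.466
  bounce: vy ← 0.8·13.466 = 10.773
Arc 4: start y=0.000, vy=10.773 → t=2.196, apex=5.915, x_land=130.943, impact vy=-10.773
  bounce: vy ← 0.8·10.773 = 8.618
Arc 5: start y=0.000, vy=8.618 → t=1.757, apex=3.786, x_land=150.060, impact vy=-8.618
  bounce: vy ← 0.8·8.618 = 6.895
Arc 6: start y=0.000, vy=6.895 → t=1.406, apex=2.423, x_land=165.354, impact vy=-6.895
  bounce: vy ← 0.8·6.895 = 5.516

1 3.662 22.565 39.839
2 3.432 14.442 77.177
3 2.745 9.243 107.047
4 2.196 5.915 130.943
5 1.757 3.786 150.060
6 1.406 2.423 165.354
final: 165.354 5.516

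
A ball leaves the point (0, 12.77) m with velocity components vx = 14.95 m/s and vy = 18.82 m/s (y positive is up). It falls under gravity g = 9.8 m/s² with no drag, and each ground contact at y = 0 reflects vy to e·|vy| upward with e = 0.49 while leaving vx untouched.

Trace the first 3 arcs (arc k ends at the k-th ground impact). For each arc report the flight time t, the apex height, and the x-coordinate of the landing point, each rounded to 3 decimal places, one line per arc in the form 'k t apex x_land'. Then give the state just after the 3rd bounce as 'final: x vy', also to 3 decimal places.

Arc 1: start y=12.770, vy=18.820 → t=4.429, apex=30.841, x_land=66.217, impact vy=-24.586
  bounce: vy ← 0.49·24.586 = 12.047
Arc 2: start y=0.000, vy=12.047 → t=2.459, apex=7.405, x_land=102.973, impact vy=-12.047
  bounce: vy ← 0.49·12.047 = 5.903
Arc 3: start y=0.000, vy=5.903 → t=1.205, apex=1.778, x_land=120.984, impact vy=-5.903
  bounce: vy ← 0.49·5.903 = 2.893

1 4.429 30.841 66.217
2 2.459 7.405 102.973
3 1.205 1.778 120.984
final: 120.984 2.893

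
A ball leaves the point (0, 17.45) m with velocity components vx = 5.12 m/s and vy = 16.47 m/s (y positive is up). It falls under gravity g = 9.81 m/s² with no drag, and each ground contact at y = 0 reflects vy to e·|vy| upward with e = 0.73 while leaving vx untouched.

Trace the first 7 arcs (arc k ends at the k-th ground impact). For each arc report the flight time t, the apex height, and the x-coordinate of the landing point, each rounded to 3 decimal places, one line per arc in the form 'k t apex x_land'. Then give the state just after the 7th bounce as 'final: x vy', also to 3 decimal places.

Arc 1: start y=17.450, vy=16.470 → t=4.204, apex=31.276, x_land=21.525, impact vy=-24.772
  bounce: vy ← 0.73·24.772 = 18.083
Arc 2: start y=0.000, vy=18.083 → t=3.687, apex=16.667, x_land=40.401, impact vy=-18.083
  bounce: vy ← 0.73·18.083 = 13.201
Arc 3: start y=0.000, vy=13.201 → t=2.691, apex=8.882, x_land=54.180, impact vy=-13.201
  bounce: vy ← 0.73·13.201 = 9.637
Arc 4: start y=0.000, vy=9.637 → t=1.965, apex=4.733, x_land=64.239, impact vy=-9.637
  bounce: vy ← 0.73·9.637 = 7.035
Arc 5: start y=0.000, vy=7.035 → t=1.434, apex=2.522, x_land=71.582, impact vy=-7.035
  bounce: vy ← 0.73·7.035 = 5.135
Arc 6: start y=0.000, vy=5.135 → t=1.047, apex=1.344, x_land=76.942, impact vy=-5.135
  bounce: vy ← 0.73·5.135 = 3.749
Arc 7: start y=0.000, vy=3.749 → t=0.764, apex=0.716, x_land=80.855, impact vy=-3.749
  bounce: vy ← 0.73·3.749 = 2.737

1 4.204 31.276 21.525
2 3.687 16.667 40.401
3 2.691 8.882 54.180
4 1.965 4.733 64.239
5 1.434 2.522 71.582
6 1.047 1.344 76.942
7 0.764 0.716 80.855
final: 80.855 2.737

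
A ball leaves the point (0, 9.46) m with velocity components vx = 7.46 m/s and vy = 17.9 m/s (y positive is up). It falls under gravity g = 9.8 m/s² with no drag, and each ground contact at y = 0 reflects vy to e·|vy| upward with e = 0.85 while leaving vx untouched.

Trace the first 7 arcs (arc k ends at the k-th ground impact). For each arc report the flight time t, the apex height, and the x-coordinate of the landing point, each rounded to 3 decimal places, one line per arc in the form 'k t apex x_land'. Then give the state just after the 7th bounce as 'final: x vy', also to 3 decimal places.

Arc 1: start y=9.460, vy=17.900 → t=4.121, apex=25.807, x_land=30.746, impact vy=-22.491
  bounce: vy ← 0.85·22.491 = 19.117
Arc 2: start y=0.000, vy=19.117 → t=3.901, apex=18.646, x_land=59.851, impact vy=-19.117
  bounce: vy ← 0.85·19.117 = 16.249
Arc 3: start y=0.000, vy=16.249 → t=3.316, apex=13.472, x_land=84.590, impact vy=-16.249
  bounce: vy ← 0.85·16.249 = 13.812
Arc 4: start y=0.000, vy=13.812 → t=2.819, apex=9.733, x_land=105.618, impact vy=-13.812
  bounce: vy ← 0.85·13.812 = 11.740
Arc 5: start y=0.000, vy=11.740 → t=2.396, apex=7.032, x_land=123.492, impact vy=-11.740
  bounce: vy ← 0.85·11.740 = 9.979
Arc 6: start y=0.000, vy=9.979 → t=2.037, apex=5.081, x_land=138.685, impact vy=-9.979
  bounce: vy ← 0.85·9.979 = 8.482
Arc 7: start y=0.000, vy=8.482 → t=1.731, apex=3.671, x_land=151.599, impact vy=-8.482
  bounce: vy ← 0.85·8.482 = 7.210

1 4.121 25.807 30.746
2 3.901 18.646 59.851
3 3.316 13.472 84.590
4 2.819 9.733 105.618
5 2.396 7.032 123.492
6 2.037 5.081 138.685
7 1.731 3.671 151.599
final: 151.599 7.210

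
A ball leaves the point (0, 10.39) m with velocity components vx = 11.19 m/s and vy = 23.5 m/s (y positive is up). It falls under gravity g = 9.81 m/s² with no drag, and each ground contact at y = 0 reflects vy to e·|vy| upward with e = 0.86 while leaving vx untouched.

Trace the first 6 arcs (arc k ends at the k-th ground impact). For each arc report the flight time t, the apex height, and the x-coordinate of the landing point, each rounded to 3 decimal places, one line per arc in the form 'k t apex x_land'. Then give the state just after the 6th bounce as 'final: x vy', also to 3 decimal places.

1 5.199 38.537 58.171
2 4.821 28.502 112.120
3 4.146 21.080 158.516
4 3.566 15.591 198.416
5 3.067 11.531 232.730
6 2.637 8.528 262.240
final: 262.240 11.125

Arc 1: start y=10.390, vy=23.500 → t=5.199, apex=38.537, x_land=58.171, impact vy=-27.497
  bounce: vy ← 0.86·27.497 = 23.648
Arc 2: start y=0.000, vy=23.648 → t=4.821, apex=28.502, x_land=112.120, impact vy=-23.648
  bounce: vy ← 0.86·23.648 = 20.337
Arc 3: start y=0.000, vy=20.337 → t=4.146, apex=21.080, x_land=158.516, impact vy=-20.337
  bounce: vy ← 0.86·20.337 = 17.490
Arc 4: start y=0.000, vy=17.490 → t=3.566, apex=15.591, x_land=198.416, impact vy=-17.490
  bounce: vy ← 0.86·17.490 = 15.041
Arc 5: start y=0.000, vy=15.041 → t=3.067, apex=11.531, x_land=232.730, impact vy=-15.041
  bounce: vy ← 0.86·15.041 = 12.935
Arc 6: start y=0.000, vy=12.935 → t=2.637, apex=8.528, x_land=262.240, impact vy=-12.935
  bounce: vy ← 0.86·12.935 = 11.125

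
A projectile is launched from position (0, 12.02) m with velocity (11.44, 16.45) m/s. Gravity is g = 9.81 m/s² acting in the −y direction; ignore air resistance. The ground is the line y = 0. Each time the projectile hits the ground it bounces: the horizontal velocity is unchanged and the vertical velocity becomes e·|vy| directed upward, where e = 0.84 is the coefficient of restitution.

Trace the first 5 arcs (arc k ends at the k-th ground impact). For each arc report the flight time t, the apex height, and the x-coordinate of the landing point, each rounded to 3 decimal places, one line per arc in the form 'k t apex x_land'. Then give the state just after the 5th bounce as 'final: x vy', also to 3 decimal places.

Arc 1: start y=12.020, vy=16.450 → t=3.971, apex=25.812, x_land=45.427, impact vy=-22.504
  bounce: vy ← 0.84·22.504 = 18.903
Arc 2: start y=0.000, vy=18.903 → t=3.854, apex=18.213, x_land=89.515, impact vy=-18.903
  bounce: vy ← 0.84·18.903 = 15.879
Arc 3: start y=0.000, vy=15.879 → t=3.237, apex=12.851, x_land=126.550, impact vy=-15.879
  bounce: vy ← 0.84·15.879 = 13.338
Arc 4: start y=0.000, vy=13.338 → t=2.719, apex=9.068, x_land=157.659, impact vy=-13.338
  bounce: vy ← 0.84·13.338 = 11.204
Arc 5: start y=0.000, vy=11.204 → t=2.284, apex=6.398, x_land=183.791, impact vy=-11.204
  bounce: vy ← 0.84·11.204 = 9.411

1 3.971 25.812 45.427
2 3.854 18.213 89.515
3 3.237 12.851 126.550
4 2.719 9.068 157.659
5 2.284 6.398 183.791
final: 183.791 9.411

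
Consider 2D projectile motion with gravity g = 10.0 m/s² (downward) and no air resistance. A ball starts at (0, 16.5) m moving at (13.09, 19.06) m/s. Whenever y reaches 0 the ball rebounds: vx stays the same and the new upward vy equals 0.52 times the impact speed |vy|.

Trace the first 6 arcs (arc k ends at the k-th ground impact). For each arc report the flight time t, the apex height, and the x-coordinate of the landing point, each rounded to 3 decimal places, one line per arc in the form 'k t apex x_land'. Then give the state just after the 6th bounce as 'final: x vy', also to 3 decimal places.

Arc 1: start y=16.500, vy=19.060 → t=4.539, apex=34.664, x_land=59.416, impact vy=-26.330
  bounce: vy ← 0.52·26.330 = 13.692
Arc 2: start y=0.000, vy=13.692 → t=2.738, apex=9.373, x_land=95.261, impact vy=-13.692
  bounce: vy ← 0.52·13.692 = 7.120
Arc 3: start y=0.000, vy=7.120 → t=1.424, apex=2.535, x_land=113.900, impact vy=-7.120
  bounce: vy ← 0.52·7.120 = 3.702
Arc 4: start y=0.000, vy=3.702 → t=0.740, apex=0.685, x_land=123.593, impact vy=-3.702
  bounce: vy ← 0.52·3.702 = 1.925
Arc 5: start y=0.000, vy=1.925 → t=0.385, apex=0.185, x_land=128.633, impact vy=-1.925
  bounce: vy ← 0.52·1.925 = 1.001
Arc 6: start y=0.000, vy=1.001 → t=0.200, apex=0.050, x_land=131.254, impact vy=-1.001
  bounce: vy ← 0.52·1.001 = 0.521

1 4.539 34.664 59.416
2 2.738 9.373 95.261
3 1.424 2.535 113.900
4 0.740 0.685 123.593
5 0.385 0.185 128.633
6 0.200 0.050 131.254
final: 131.254 0.521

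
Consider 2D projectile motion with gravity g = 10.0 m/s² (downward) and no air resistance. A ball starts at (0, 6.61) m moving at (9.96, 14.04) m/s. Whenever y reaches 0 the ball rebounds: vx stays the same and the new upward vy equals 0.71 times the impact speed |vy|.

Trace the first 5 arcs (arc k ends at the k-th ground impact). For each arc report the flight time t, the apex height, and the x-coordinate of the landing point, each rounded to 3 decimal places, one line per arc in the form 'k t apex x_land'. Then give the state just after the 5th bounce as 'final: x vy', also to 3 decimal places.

1 3.219 16.466 32.058
2 2.577 8.301 57.724
3 1.830 4.184 75.947
4 1.299 2.109 88.886
5 0.922 1.063 98.072
final: 98.072 3.274

Arc 1: start y=6.610, vy=14.040 → t=3.219, apex=16.466, x_land=32.058, impact vy=-18.147
  bounce: vy ← 0.71·18.147 = 12.885
Arc 2: start y=0.000, vy=12.885 → t=2.577, apex=8.301, x_land=57.724, impact vy=-12.885
  bounce: vy ← 0.71·12.885 = 9.148
Arc 3: start y=0.000, vy=9.148 → t=1.830, apex=4.184, x_land=75.947, impact vy=-9.148
  bounce: vy ← 0.71·9.148 = 6.495
Arc 4: start y=0.000, vy=6.495 → t=1.299, apex=2.109, x_land=88.886, impact vy=-6.495
  bounce: vy ← 0.71·6.495 = 4.612
Arc 5: start y=0.000, vy=4.612 → t=0.922, apex=1.063, x_land=98.072, impact vy=-4.612
  bounce: vy ← 0.71·4.612 = 3.274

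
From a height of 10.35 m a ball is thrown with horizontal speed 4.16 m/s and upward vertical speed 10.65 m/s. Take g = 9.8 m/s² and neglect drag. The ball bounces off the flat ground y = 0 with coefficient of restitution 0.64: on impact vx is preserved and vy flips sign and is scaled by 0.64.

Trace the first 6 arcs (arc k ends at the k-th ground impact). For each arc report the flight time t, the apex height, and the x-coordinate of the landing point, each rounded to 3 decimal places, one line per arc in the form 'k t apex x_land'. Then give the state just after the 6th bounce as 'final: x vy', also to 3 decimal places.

1 2.901 16.137 12.070
2 2.323 6.610 21.733
3 1.487 2.707 27.918
4 0.951 1.109 31.875
5 0.609 0.454 34.409
6 0.390 0.186 36.030
final: 36.030 1.222

Arc 1: start y=10.350, vy=10.650 → t=2.901, apex=16.137, x_land=12.070, impact vy=-17.784
  bounce: vy ← 0.64·17.784 = 11.382
Arc 2: start y=0.000, vy=11.382 → t=2.323, apex=6.610, x_land=21.733, impact vy=-11.382
  bounce: vy ← 0.64·11.382 = 7.284
Arc 3: start y=0.000, vy=7.284 → t=1.487, apex=2.707, x_land=27.918, impact vy=-7.284
  bounce: vy ← 0.64·7.284 = 4.662
Arc 4: start y=0.000, vy=4.662 → t=0.951, apex=1.109, x_land=31.875, impact vy=-4.662
  bounce: vy ← 0.64·4.662 = 2.984
Arc 5: start y=0.000, vy=2.984 → t=0.609, apex=0.454, x_land=34.409, impact vy=-2.984
  bounce: vy ← 0.64·2.984 = 1.910
Arc 6: start y=0.000, vy=1.910 → t=0.390, apex=0.186, x_land=36.030, impact vy=-1.910
  bounce: vy ← 0.64·1.910 = 1.222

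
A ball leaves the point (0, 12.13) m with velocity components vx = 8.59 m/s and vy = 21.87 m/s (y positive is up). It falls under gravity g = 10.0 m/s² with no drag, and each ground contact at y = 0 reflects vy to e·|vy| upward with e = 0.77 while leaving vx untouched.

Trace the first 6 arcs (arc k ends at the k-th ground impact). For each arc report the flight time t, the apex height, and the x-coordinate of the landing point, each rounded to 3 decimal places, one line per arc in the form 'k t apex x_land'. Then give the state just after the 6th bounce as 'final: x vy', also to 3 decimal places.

Arc 1: start y=12.130, vy=21.870 → t=4.872, apex=36.045, x_land=41.850, impact vy=-26.850
  bounce: vy ← 0.77·26.850 = 20.674
Arc 2: start y=0.000, vy=20.674 → t=4.135, apex=21.371, x_land=77.368, impact vy=-20.674
  bounce: vy ← 0.77·20.674 = 15.919
Arc 3: start y=0.000, vy=15.919 → t=3.184, apex=12.671, x_land=104.717, impact vy=-15.919
  bounce: vy ← 0.77·15.919 = 12.258
Arc 4: start y=0.000, vy=12.258 → t=2.452, apex=7.513, x_land=125.776, impact vy=-12.258
  bounce: vy ← 0.77·12.258 = 9.438
Arc 5: start y=0.000, vy=9.438 → t=1.888, apex=4.454, x_land=141.991, impact vy=-9.438
  bounce: vy ← 0.77·9.438 = 7.268
Arc 6: start y=0.000, vy=7.268 → t=1.454, apex=2.641, x_land=154.477, impact vy=-7.268
  bounce: vy ← 0.77·7.268 = 5.596

1 4.872 36.045 41.850
2 4.135 21.371 77.368
3 3.184 12.671 104.717
4 2.452 7.513 125.776
5 1.888 4.454 141.991
6 1.454 2.641 154.477
final: 154.477 5.596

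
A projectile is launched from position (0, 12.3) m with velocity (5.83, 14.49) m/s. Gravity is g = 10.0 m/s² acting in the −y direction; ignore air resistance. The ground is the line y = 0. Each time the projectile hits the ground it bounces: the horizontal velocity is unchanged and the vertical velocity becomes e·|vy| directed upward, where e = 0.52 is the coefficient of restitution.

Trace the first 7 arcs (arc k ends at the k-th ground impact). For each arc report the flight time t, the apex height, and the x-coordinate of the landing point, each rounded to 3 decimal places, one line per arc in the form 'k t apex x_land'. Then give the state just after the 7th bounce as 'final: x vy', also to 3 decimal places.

Arc 1: start y=12.300, vy=14.490 → t=3.584, apex=22.798, x_land=20.897, impact vy=-21.353
  bounce: vy ← 0.52·21.353 = 11.104
Arc 2: start y=0.000, vy=11.104 → t=2.221, apex=6.165, x_land=33.843, impact vy=-11.104
  bounce: vy ← 0.52·11.104 = 5.774
Arc 3: start y=0.000, vy=5.774 → t=1.155, apex=1.667, x_land=40.576, impact vy=-5.774
  bounce: vy ← 0.52·5.774 = 3.002
Arc 4: start y=0.000, vy=3.002 → t=0.600, apex=0.451, x_land=44.077, impact vy=-3.002
  bounce: vy ← 0.52·3.002 = 1.561
Arc 5: start y=0.000, vy=1.561 → t=0.312, apex=0.122, x_land=45.897, impact vy=-1.561
  bounce: vy ← 0.52·1.561 = 0.812
Arc 6: start y=0.000, vy=0.812 → t=0.162, apex=0.033, x_land=46.844, impact vy=-0.812
  bounce: vy ← 0.52·0.812 = 0.422
Arc 7: start y=0.000, vy=0.422 → t=0.084, apex=0.009, x_land=47.336, impact vy=-0.422
  bounce: vy ← 0.52·0.422 = 0.220

1 3.584 22.798 20.897
2 2.221 6.165 33.843
3 1.155 1.667 40.576
4 0.600 0.451 44.077
5 0.312 0.122 45.897
6 0.162 0.033 46.844
7 0.084 0.009 47.336
final: 47.336 0.220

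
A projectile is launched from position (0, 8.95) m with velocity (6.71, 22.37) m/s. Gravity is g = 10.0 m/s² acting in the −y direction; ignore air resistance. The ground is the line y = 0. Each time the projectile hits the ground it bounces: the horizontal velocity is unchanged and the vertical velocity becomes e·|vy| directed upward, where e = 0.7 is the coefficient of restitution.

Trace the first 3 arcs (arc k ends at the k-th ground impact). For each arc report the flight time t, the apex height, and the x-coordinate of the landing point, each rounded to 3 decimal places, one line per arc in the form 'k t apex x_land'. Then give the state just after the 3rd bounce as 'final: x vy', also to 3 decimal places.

Arc 1: start y=8.950, vy=22.370 → t=4.844, apex=33.971, x_land=32.500, impact vy=-26.066
  bounce: vy ← 0.7·26.066 = 18.246
Arc 2: start y=0.000, vy=18.246 → t=3.649, apex=16.646, x_land=56.986, impact vy=-18.246
  bounce: vy ← 0.7·18.246 = 12.772
Arc 3: start y=0.000, vy=12.772 → t=2.554, apex=8.156, x_land=74.127, impact vy=-12.772
  bounce: vy ← 0.7·12.772 = 8.941

1 4.844 33.971 32.500
2 3.649 16.646 56.986
3 2.554 8.156 74.127
final: 74.127 8.941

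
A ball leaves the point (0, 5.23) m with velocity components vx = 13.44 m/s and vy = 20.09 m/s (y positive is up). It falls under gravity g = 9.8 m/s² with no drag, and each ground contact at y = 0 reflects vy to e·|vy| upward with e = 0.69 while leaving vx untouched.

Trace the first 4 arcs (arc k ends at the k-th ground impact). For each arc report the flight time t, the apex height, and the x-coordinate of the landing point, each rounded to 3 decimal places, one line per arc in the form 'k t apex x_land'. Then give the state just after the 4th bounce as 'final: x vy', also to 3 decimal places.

Arc 1: start y=5.230, vy=20.090 → t=4.346, apex=25.822, x_land=58.405, impact vy=-22.497
  bounce: vy ← 0.69·22.497 = 15.523
Arc 2: start y=0.000, vy=15.523 → t=3.168, apex=12.294, x_land=100.982, impact vy=-15.523
  bounce: vy ← 0.69·15.523 = 10.711
Arc 3: start y=0.000, vy=10.711 → t=2.186, apex=5.853, x_land=130.361, impact vy=-10.711
  bounce: vy ← 0.69·10.711 = 7.390
Arc 4: start y=0.000, vy=7.390 → t=1.508, apex=2.787, x_land=150.632, impact vy=-7.390
  bounce: vy ← 0.69·7.390 = 5.099

1 4.346 25.822 58.405
2 3.168 12.294 100.982
3 2.186 5.853 130.361
4 1.508 2.787 150.632
final: 150.632 5.099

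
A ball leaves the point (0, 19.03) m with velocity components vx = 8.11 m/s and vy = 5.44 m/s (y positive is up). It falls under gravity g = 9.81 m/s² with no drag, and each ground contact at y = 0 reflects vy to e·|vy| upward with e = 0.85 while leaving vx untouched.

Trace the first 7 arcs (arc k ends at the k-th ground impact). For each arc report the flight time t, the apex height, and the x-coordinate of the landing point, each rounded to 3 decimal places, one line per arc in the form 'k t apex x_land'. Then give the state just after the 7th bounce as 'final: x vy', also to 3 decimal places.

1 2.601 20.538 21.093
2 3.479 14.839 49.304
3 2.957 10.721 73.285
4 2.513 7.746 93.668
5 2.136 5.597 110.993
6 1.816 4.043 125.720
7 1.544 2.921 138.238
final: 138.238 6.435

Arc 1: start y=19.030, vy=5.440 → t=2.601, apex=20.538, x_land=21.093, impact vy=-20.074
  bounce: vy ← 0.85·20.074 = 17.063
Arc 2: start y=0.000, vy=17.063 → t=3.479, apex=14.839, x_land=49.304, impact vy=-17.063
  bounce: vy ← 0.85·17.063 = 14.503
Arc 3: start y=0.000, vy=14.503 → t=2.957, apex=10.721, x_land=73.285, impact vy=-14.503
  bounce: vy ← 0.85·14.503 = 12.328
Arc 4: start y=0.000, vy=12.328 → t=2.513, apex=7.746, x_land=93.668, impact vy=-12.328
  bounce: vy ← 0.85·12.328 = 10.479
Arc 5: start y=0.000, vy=10.479 → t=2.136, apex=5.597, x_land=110.993, impact vy=-10.479
  bounce: vy ← 0.85·10.479 = 8.907
Arc 6: start y=0.000, vy=8.907 → t=1.816, apex=4.043, x_land=125.720, impact vy=-8.907
  bounce: vy ← 0.85·8.907 = 7.571
Arc 7: start y=0.000, vy=7.571 → t=1.544, apex=2.921, x_land=138.238, impact vy=-7.571
  bounce: vy ← 0.85·7.571 = 6.435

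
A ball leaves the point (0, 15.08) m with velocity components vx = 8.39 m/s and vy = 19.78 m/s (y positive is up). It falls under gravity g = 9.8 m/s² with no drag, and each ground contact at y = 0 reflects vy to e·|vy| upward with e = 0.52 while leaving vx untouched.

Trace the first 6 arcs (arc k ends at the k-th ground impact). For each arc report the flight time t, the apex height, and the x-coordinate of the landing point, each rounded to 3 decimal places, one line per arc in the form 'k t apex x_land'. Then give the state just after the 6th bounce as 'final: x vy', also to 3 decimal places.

Arc 1: start y=15.080, vy=19.780 → t=4.693, apex=35.042, x_land=39.371, impact vy=-26.207
  bounce: vy ← 0.52·26.207 = 13.628
Arc 2: start y=0.000, vy=13.628 → t=2.781, apex=9.475, x_land=62.705, impact vy=-13.628
  bounce: vy ← 0.52·13.628 = 7.086
Arc 3: start y=0.000, vy=7.086 → t=1.446, apex=2.562, x_land=74.838, impact vy=-7.086
  bounce: vy ← 0.52·7.086 = 3.685
Arc 4: start y=0.000, vy=3.685 → t=0.752, apex=0.693, x_land=81.148, impact vy=-3.685
  bounce: vy ← 0.52·3.685 = 1.916
Arc 5: start y=0.000, vy=1.916 → t=0.391, apex=0.187, x_land=84.429, impact vy=-1.916
  bounce: vy ← 0.52·1.916 = 0.996
Arc 6: start y=0.000, vy=0.996 → t=0.203, apex=0.051, x_land=86.135, impact vy=-0.996
  bounce: vy ← 0.52·0.996 = 0.518

1 4.693 35.042 39.371
2 2.781 9.475 62.705
3 1.446 2.562 74.838
4 0.752 0.693 81.148
5 0.391 0.187 84.429
6 0.203 0.051 86.135
final: 86.135 0.518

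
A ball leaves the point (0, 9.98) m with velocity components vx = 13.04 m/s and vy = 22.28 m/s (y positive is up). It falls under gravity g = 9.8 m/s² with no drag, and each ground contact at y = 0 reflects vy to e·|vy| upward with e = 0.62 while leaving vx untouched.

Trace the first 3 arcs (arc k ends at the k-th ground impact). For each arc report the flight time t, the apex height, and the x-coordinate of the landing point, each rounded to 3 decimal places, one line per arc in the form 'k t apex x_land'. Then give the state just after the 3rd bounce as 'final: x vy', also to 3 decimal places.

Arc 1: start y=9.980, vy=22.280 → t=4.958, apex=35.306, x_land=64.649, impact vy=-26.306
  bounce: vy ← 0.62·26.306 = 16.310
Arc 2: start y=0.000, vy=16.310 → t=3.329, apex=13.572, x_land=108.053, impact vy=-16.310
  bounce: vy ← 0.62·16.310 = 10.112
Arc 3: start y=0.000, vy=10.112 → t=2.064, apex=5.217, x_land=134.963, impact vy=-10.112
  bounce: vy ← 0.62·10.112 = 6.269

1 4.958 35.306 64.649
2 3.329 13.572 108.053
3 2.064 5.217 134.963
final: 134.963 6.269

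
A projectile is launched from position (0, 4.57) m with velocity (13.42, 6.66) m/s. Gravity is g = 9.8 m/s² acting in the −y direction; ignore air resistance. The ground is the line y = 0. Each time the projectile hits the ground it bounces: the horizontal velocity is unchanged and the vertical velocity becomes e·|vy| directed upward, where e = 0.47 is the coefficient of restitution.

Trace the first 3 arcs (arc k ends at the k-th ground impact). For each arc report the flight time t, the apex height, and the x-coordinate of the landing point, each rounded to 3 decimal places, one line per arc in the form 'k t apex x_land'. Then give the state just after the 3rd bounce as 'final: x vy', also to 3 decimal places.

Arc 1: start y=4.570, vy=6.660 → t=1.860, apex=6.833, x_land=24.968, impact vy=-11.573
  bounce: vy ← 0.47·11.573 = 5.439
Arc 2: start y=0.000, vy=5.439 → t=1.110, apex=1.509, x_land=39.864, impact vy=-5.439
  bounce: vy ← 0.47·5.439 = 2.556
Arc 3: start y=0.000, vy=2.556 → t=0.522, apex=0.333, x_land=46.866, impact vy=-2.556
  bounce: vy ← 0.47·2.556 = 1.202

1 1.860 6.833 24.968
2 1.110 1.509 39.864
3 0.522 0.333 46.866
final: 46.866 1.202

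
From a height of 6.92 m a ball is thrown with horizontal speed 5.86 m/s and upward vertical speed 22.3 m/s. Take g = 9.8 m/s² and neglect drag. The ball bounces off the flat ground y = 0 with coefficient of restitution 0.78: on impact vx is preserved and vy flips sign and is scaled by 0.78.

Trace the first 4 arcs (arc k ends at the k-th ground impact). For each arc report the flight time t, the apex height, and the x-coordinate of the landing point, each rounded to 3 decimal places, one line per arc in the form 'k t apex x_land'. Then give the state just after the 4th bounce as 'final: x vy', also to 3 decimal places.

1 4.843 32.292 28.378
2 4.005 19.646 51.846
3 3.124 11.953 70.150
4 2.436 7.272 84.428
final: 84.428 9.312

Arc 1: start y=6.920, vy=22.300 → t=4.843, apex=32.292, x_land=28.378, impact vy=-25.158
  bounce: vy ← 0.78·25.158 = 19.623
Arc 2: start y=0.000, vy=19.623 → t=4.005, apex=19.646, x_land=51.846, impact vy=-19.623
  bounce: vy ← 0.78·19.623 = 15.306
Arc 3: start y=0.000, vy=15.306 → t=3.124, apex=11.953, x_land=70.150, impact vy=-15.306
  bounce: vy ← 0.78·15.306 = 11.939
Arc 4: start y=0.000, vy=11.939 → t=2.436, apex=7.272, x_land=84.428, impact vy=-11.939
  bounce: vy ← 0.78·11.939 = 9.312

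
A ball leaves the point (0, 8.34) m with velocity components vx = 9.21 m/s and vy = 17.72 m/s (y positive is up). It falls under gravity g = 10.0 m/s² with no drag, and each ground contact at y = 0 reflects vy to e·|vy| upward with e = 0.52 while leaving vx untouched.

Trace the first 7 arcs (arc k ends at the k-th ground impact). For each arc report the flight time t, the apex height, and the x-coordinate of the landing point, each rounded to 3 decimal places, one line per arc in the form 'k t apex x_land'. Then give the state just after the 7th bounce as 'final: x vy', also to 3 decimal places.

1 3.965 24.040 36.515
2 2.280 6.500 57.518
3 1.186 1.758 68.439
4 0.617 0.475 74.118
5 0.321 0.129 77.071
6 0.167 0.035 78.607
7 0.087 0.009 79.405
final: 79.405 0.225

Arc 1: start y=8.340, vy=17.720 → t=3.965, apex=24.040, x_land=36.515, impact vy=-21.927
  bounce: vy ← 0.52·21.927 = 11.402
Arc 2: start y=0.000, vy=11.402 → t=2.280, apex=6.500, x_land=57.518, impact vy=-11.402
  bounce: vy ← 0.52·11.402 = 5.929
Arc 3: start y=0.000, vy=5.929 → t=1.186, apex=1.758, x_land=68.439, impact vy=-5.929
  bounce: vy ← 0.52·5.929 = 3.083
Arc 4: start y=0.000, vy=3.083 → t=0.617, apex=0.475, x_land=74.118, impact vy=-3.083
  bounce: vy ← 0.52·3.083 = 1.603
Arc 5: start y=0.000, vy=1.603 → t=0.321, apex=0.129, x_land=77.071, impact vy=-1.603
  bounce: vy ← 0.52·1.603 = 0.834
Arc 6: start y=0.000, vy=0.834 → t=0.167, apex=0.035, x_land=78.607, impact vy=-0.834
  bounce: vy ← 0.52·0.834 = 0.434
Arc 7: start y=0.000, vy=0.434 → t=0.087, apex=0.009, x_land=79.405, impact vy=-0.434
  bounce: vy ← 0.52·0.434 = 0.225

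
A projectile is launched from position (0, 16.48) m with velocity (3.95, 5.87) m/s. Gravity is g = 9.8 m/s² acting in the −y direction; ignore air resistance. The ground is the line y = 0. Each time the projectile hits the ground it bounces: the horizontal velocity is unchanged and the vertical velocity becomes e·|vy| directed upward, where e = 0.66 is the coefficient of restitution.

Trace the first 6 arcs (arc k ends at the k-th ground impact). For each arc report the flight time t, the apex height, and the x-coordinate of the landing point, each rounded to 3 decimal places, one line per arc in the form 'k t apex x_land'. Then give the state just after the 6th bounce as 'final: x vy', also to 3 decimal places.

1 2.528 18.238 9.987
2 2.547 7.944 20.046
3 1.681 3.461 26.685
4 1.109 1.507 31.067
5 0.732 0.657 33.958
6 0.483 0.286 35.867
final: 35.867 1.563

Arc 1: start y=16.480, vy=5.870 → t=2.528, apex=18.238, x_land=9.987, impact vy=-18.907
  bounce: vy ← 0.66·18.907 = 12.478
Arc 2: start y=0.000, vy=12.478 → t=2.547, apex=7.944, x_land=20.046, impact vy=-12.478
  bounce: vy ← 0.66·12.478 = 8.236
Arc 3: start y=0.000, vy=8.236 → t=1.681, apex=3.461, x_land=26.685, impact vy=-8.236
  bounce: vy ← 0.66·8.236 = 5.436
Arc 4: start y=0.000, vy=5.436 → t=1.109, apex=1.507, x_land=31.067, impact vy=-5.436
  bounce: vy ← 0.66·5.436 = 3.588
Arc 5: start y=0.000, vy=3.588 → t=0.732, apex=0.657, x_land=33.958, impact vy=-3.588
  bounce: vy ← 0.66·3.588 = 2.368
Arc 6: start y=0.000, vy=2.368 → t=0.483, apex=0.286, x_land=35.867, impact vy=-2.368
  bounce: vy ← 0.66·2.368 = 1.563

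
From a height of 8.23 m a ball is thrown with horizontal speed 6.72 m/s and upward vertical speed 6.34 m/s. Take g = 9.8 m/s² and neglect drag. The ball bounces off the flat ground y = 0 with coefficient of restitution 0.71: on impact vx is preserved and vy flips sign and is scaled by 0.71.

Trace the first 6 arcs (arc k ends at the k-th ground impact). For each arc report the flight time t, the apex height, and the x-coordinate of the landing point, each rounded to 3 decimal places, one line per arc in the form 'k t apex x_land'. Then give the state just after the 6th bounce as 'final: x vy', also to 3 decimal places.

Arc 1: start y=8.230, vy=6.340 → t=2.095, apex=10.281, x_land=14.081, impact vy=-14.195
  bounce: vy ← 0.71·14.195 = 10.079
Arc 2: start y=0.000, vy=10.079 → t=2.057, apex=5.183, x_land=27.903, impact vy=-10.079
  bounce: vy ← 0.71·10.079 = 7.156
Arc 3: start y=0.000, vy=7.156 → t=1.460, apex=2.613, x_land=37.717, impact vy=-7.156
  bounce: vy ← 0.71·7.156 = 5.081
Arc 4: start y=0.000, vy=5.081 → t=1.037, apex=1.317, x_land=44.685, impact vy=-5.081
  bounce: vy ← 0.71·5.081 = 3.607
Arc 5: start y=0.000, vy=3.607 → t=0.736, apex=0.664, x_land=49.632, impact vy=-3.607
  bounce: vy ← 0.71·3.607 = 2.561
Arc 6: start y=0.000, vy=2.561 → t=0.523, apex=0.335, x_land=53.144, impact vy=-2.561
  bounce: vy ← 0.71·2.561 = 1.818

1 2.095 10.281 14.081
2 2.057 5.183 27.903
3 1.460 2.613 37.717
4 1.037 1.317 44.685
5 0.736 0.664 49.632
6 0.523 0.335 53.144
final: 53.144 1.818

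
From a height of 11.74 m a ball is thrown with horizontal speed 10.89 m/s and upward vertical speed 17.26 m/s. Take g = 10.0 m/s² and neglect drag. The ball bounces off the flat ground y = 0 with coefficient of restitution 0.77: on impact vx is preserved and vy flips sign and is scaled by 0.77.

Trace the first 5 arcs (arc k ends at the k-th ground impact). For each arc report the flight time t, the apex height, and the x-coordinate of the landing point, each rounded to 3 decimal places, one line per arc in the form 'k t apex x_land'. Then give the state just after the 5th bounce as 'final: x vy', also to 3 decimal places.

1 4.034 26.635 43.931
2 3.554 15.792 82.638
3 2.737 9.363 112.443
4 2.107 5.551 135.392
5 1.623 3.291 153.063
final: 153.063 6.247

Arc 1: start y=11.740, vy=17.260 → t=4.034, apex=26.635, x_land=43.931, impact vy=-23.080
  bounce: vy ← 0.77·23.080 = 17.772
Arc 2: start y=0.000, vy=17.772 → t=3.554, apex=15.792, x_land=82.638, impact vy=-17.772
  bounce: vy ← 0.77·17.772 = 13.684
Arc 3: start y=0.000, vy=13.684 → t=2.737, apex=9.363, x_land=112.443, impact vy=-13.684
  bounce: vy ← 0.77·13.684 = 10.537
Arc 4: start y=0.000, vy=10.537 → t=2.107, apex=5.551, x_land=135.392, impact vy=-10.537
  bounce: vy ← 0.77·10.537 = 8.113
Arc 5: start y=0.000, vy=8.113 → t=1.623, apex=3.291, x_land=153.063, impact vy=-8.113
  bounce: vy ← 0.77·8.113 = 6.247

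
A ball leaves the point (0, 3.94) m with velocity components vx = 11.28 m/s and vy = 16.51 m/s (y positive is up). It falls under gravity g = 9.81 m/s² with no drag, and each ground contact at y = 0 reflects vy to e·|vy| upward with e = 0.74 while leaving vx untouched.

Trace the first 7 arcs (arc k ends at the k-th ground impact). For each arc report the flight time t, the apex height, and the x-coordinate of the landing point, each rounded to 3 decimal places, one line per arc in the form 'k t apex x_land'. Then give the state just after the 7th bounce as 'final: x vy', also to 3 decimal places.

1 3.590 17.833 40.492
2 2.822 9.765 72.324
3 2.088 5.347 95.880
4 1.545 2.928 113.311
5 1.144 1.604 126.210
6 0.846 0.878 135.755
7 0.626 0.481 142.819
final: 142.819 2.273

Arc 1: start y=3.940, vy=16.510 → t=3.590, apex=17.833, x_land=40.492, impact vy=-18.705
  bounce: vy ← 0.74·18.705 = 13.842
Arc 2: start y=0.000, vy=13.842 → t=2.822, apex=9.765, x_land=72.324, impact vy=-13.842
  bounce: vy ← 0.74·13.842 = 10.243
Arc 3: start y=0.000, vy=10.243 → t=2.088, apex=5.347, x_land=95.880, impact vy=-10.243
  bounce: vy ← 0.74·10.243 = 7.580
Arc 4: start y=0.000, vy=7.580 → t=1.545, apex=2.928, x_land=113.311, impact vy=-7.580
  bounce: vy ← 0.74·7.580 = 5.609
Arc 5: start y=0.000, vy=5.609 → t=1.144, apex=1.604, x_land=126.210, impact vy=-5.609
  bounce: vy ← 0.74·5.609 = 4.151
Arc 6: start y=0.000, vy=4.151 → t=0.846, apex=0.878, x_land=135.755, impact vy=-4.151
  bounce: vy ← 0.74·4.151 = 3.072
Arc 7: start y=0.000, vy=3.072 → t=0.626, apex=0.481, x_land=142.819, impact vy=-3.072
  bounce: vy ← 0.74·3.072 = 2.273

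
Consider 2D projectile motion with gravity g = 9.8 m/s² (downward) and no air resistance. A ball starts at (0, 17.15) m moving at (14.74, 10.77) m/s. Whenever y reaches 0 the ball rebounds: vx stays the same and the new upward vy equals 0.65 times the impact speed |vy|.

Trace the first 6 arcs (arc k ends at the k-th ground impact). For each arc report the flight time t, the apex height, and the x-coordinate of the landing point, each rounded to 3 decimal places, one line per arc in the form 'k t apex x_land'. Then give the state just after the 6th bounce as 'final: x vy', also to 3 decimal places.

Arc 1: start y=17.150, vy=10.770 → t=3.269, apex=23.068, x_land=48.181, impact vy=-21.263
  bounce: vy ← 0.65·21.263 = 13.821
Arc 2: start y=0.000, vy=13.821 → t=2.821, apex=9.746, x_land=89.757, impact vy=-13.821
  bounce: vy ← 0.65·13.821 = 8.984
Arc 3: start y=0.000, vy=8.984 → t=1.833, apex=4.118, x_land=116.782, impact vy=-8.984
  bounce: vy ← 0.65·8.984 = 5.839
Arc 4: start y=0.000, vy=5.839 → t=1.192, apex=1.740, x_land=134.348, impact vy=-5.839
  bounce: vy ← 0.65·5.839 = 3.796
Arc 5: start y=0.000, vy=3.796 → t=0.775, apex=0.735, x_land=145.766, impact vy=-3.796
  bounce: vy ← 0.65·3.796 = 2.467
Arc 6: start y=0.000, vy=2.467 → t=0.504, apex=0.311, x_land=153.188, impact vy=-2.467
  bounce: vy ← 0.65·2.467 = 1.604

1 3.269 23.068 48.181
2 2.821 9.746 89.757
3 1.833 4.118 116.782
4 1.192 1.740 134.348
5 0.775 0.735 145.766
6 0.504 0.311 153.188
final: 153.188 1.604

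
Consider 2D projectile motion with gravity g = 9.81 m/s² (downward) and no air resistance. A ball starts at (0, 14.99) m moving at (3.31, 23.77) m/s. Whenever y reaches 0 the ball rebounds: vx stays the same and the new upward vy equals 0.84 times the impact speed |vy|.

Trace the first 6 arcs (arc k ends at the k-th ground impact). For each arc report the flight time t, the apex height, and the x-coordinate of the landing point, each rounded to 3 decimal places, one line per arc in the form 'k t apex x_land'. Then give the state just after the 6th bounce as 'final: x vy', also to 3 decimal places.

Arc 1: start y=14.990, vy=23.770 → t=5.411, apex=43.788, x_land=17.910, impact vy=-29.311
  bounce: vy ← 0.84·29.311 = 24.621
Arc 2: start y=0.000, vy=24.621 → t=5.020, apex=30.897, x_land=34.525, impact vy=-24.621
  bounce: vy ← 0.84·24.621 = 20.682
Arc 3: start y=0.000, vy=20.682 → t=4.216, apex=21.801, x_land=48.481, impact vy=-20.682
  bounce: vy ← 0.84·20.682 = 17.373
Arc 4: start y=0.000, vy=17.373 → t=3.542, apex=15.383, x_land=60.205, impact vy=-17.373
  bounce: vy ← 0.84·17.373 = 14.593
Arc 5: start y=0.000, vy=14.593 → t=2.975, apex=10.854, x_land=70.052, impact vy=-14.593
  bounce: vy ← 0.84·14.593 = 12.258
Arc 6: start y=0.000, vy=12.258 → t=2.499, apex=7.659, x_land=78.324, impact vy=-12.258
  bounce: vy ← 0.84·12.258 = 10.297

1 5.411 43.788 17.910
2 5.020 30.897 34.525
3 4.216 21.801 48.481
4 3.542 15.383 60.205
5 2.975 10.854 70.052
6 2.499 7.659 78.324
final: 78.324 10.297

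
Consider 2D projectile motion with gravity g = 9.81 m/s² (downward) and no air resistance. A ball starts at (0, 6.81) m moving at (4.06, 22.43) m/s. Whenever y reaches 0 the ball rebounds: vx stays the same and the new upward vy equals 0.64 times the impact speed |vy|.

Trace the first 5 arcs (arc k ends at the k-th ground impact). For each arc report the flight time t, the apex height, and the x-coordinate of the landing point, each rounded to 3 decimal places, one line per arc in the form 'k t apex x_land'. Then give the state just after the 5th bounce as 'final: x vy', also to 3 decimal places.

1 4.859 32.452 19.726
2 3.292 13.293 33.093
3 2.107 5.445 41.648
4 1.349 2.230 47.123
5 0.863 0.913 50.628
final: 50.628 2.709

Arc 1: start y=6.810, vy=22.430 → t=4.859, apex=32.452, x_land=19.726, impact vy=-25.233
  bounce: vy ← 0.64·25.233 = 16.149
Arc 2: start y=0.000, vy=16.149 → t=3.292, apex=13.293, x_land=33.093, impact vy=-16.149
  bounce: vy ← 0.64·16.149 = 10.336
Arc 3: start y=0.000, vy=10.336 → t=2.107, apex=5.445, x_land=41.648, impact vy=-10.336
  bounce: vy ← 0.64·10.336 = 6.615
Arc 4: start y=0.000, vy=6.615 → t=1.349, apex=2.230, x_land=47.123, impact vy=-6.615
  bounce: vy ← 0.64·6.615 = 4.233
Arc 5: start y=0.000, vy=4.233 → t=0.863, apex=0.913, x_land=50.628, impact vy=-4.233
  bounce: vy ← 0.64·4.233 = 2.709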